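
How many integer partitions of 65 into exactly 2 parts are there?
p(65, 2 parts) = 32

Partitions of n into exactly k parts are in bijection with partitions of n − k into at most k parts (subtract 1 from each part). So p(65, exactly 2) = p(63, parts ≤ 2). Computing via the recurrence p(m, j) = p(m, j−1) + p(m−j, j) gives 32.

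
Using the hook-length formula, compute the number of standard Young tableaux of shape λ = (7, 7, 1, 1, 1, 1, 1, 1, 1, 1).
# SYT of shape (7, 7, 1, 1, 1, 1, 1, 1, 1, 1) = 32008977

Hook-length formula: f^λ = n! / Π hook(c), product over all cells c of the Young diagram. For λ = (7, 7, 1, 1, 1, 1, 1, 1, 1, 1), n = 22 boxes. Hook lengths by row (left-to-right, top-to-bottom): [16, 7, 6, 5, 4, 3, 2]; [15, 6, 5, 4, 3, 2, 1]; [8]; [7]; [6]; [5]; [4]; [3]; [2]; [1]. Product of hooks = 35115171840000. So f^λ = 22! / 35115171840000 = 1124000727777607680000 / 35115171840000 = 32008977.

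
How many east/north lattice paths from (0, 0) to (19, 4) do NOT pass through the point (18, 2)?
Number of paths = 8285

Total paths from (0, 0) to (19, 4): C(23, 19) = 8855. Paths through (18, 2): (paths (0, 0) → (18, 2)) × (paths (18, 2) → (19, 4)) = C(20, 18) · C(3, 1) = 190 · 3 = 570. Avoidance count = 8855 − 570 = 8285.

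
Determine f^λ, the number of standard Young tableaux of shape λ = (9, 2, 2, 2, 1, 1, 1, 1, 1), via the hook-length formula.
# SYT of shape (9, 2, 2, 2, 1, 1, 1, 1, 1) = 7113600

Hook-length formula: f^λ = n! / Π hook(c), product over all cells c of the Young diagram. For λ = (9, 2, 2, 2, 1, 1, 1, 1, 1), n = 20 boxes. Hook lengths by row (left-to-right, top-to-bottom): [17, 11, 7, 6, 5, 4, 3, 2, 1]; [9, 3]; [8, 2]; [7, 1]; [5]; [4]; [3]; [2]; [1]. Product of hooks = 342007142400. So f^λ = 20! / 342007142400 = 2432902008176640000 / 342007142400 = 7113600.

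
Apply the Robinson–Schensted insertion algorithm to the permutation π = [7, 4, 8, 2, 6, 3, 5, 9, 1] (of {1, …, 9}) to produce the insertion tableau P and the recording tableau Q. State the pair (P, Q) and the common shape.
P = [1, 3, 5, 9] / [2, 6] / [4, 8] / [7];  Q = [1, 3, 7, 8] / [2, 5] / [4, 6] / [9];  common shape = (4, 2, 2, 1)

Row-insert the values π_1, π_2, … into P one at a time, bumping the leftmost entry strictly greater than the inserted value down to the next row. The recording tableau Q records, in position (i, j), the step at which that cell was added to P.
  Insert 7 (step 1): P = [7];  Q = [1]
  Insert 4 (step 2): P = [4] / [7];  Q = [1] / [2]
  Insert 8 (step 3): P = [4, 8] / [7];  Q = [1, 3] / [2]
  Insert 2 (step 4): P = [2, 8] / [4] / [7];  Q = [1, 3] / [2] / [4]
  Insert 6 (step 5): P = [2, 6] / [4, 8] / [7];  Q = [1, 3] / [2, 5] / [4]
  Insert 3 (step 6): P = [2, 3] / [4, 6] / [7, 8];  Q = [1, 3] / [2, 5] / [4, 6]
  Insert 5 (step 7): P = [2, 3, 5] / [4, 6] / [7, 8];  Q = [1, 3, 7] / [2, 5] / [4, 6]
  Insert 9 (step 8): P = [2, 3, 5, 9] / [4, 6] / [7, 8];  Q = [1, 3, 7, 8] / [2, 5] / [4, 6]
  Insert 1 (step 9): P = [1, 3, 5, 9] / [2, 6] / [4, 8] / [7];  Q = [1, 3, 7, 8] / [2, 5] / [4, 6] / [9]
Final shape: (4, 2, 2, 1).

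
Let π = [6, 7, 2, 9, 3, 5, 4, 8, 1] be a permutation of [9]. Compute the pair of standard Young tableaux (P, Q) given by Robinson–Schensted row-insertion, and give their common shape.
P = [1, 3, 4, 8] / [2, 7, 9] / [5] / [6];  Q = [1, 2, 4, 8] / [3, 5, 6] / [7] / [9];  common shape = (4, 3, 1, 1)

Row-insert the values π_1, π_2, … into P one at a time, bumping the leftmost entry strictly greater than the inserted value down to the next row. The recording tableau Q records, in position (i, j), the step at which that cell was added to P.
  Insert 6 (step 1): P = [6];  Q = [1]
  Insert 7 (step 2): P = [6, 7];  Q = [1, 2]
  Insert 2 (step 3): P = [2, 7] / [6];  Q = [1, 2] / [3]
  Insert 9 (step 4): P = [2, 7, 9] / [6];  Q = [1, 2, 4] / [3]
  Insert 3 (step 5): P = [2, 3, 9] / [6, 7];  Q = [1, 2, 4] / [3, 5]
  Insert 5 (step 6): P = [2, 3, 5] / [6, 7, 9];  Q = [1, 2, 4] / [3, 5, 6]
  Insert 4 (step 7): P = [2, 3, 4] / [5, 7, 9] / [6];  Q = [1, 2, 4] / [3, 5, 6] / [7]
  Insert 8 (step 8): P = [2, 3, 4, 8] / [5, 7, 9] / [6];  Q = [1, 2, 4, 8] / [3, 5, 6] / [7]
  Insert 1 (step 9): P = [1, 3, 4, 8] / [2, 7, 9] / [5] / [6];  Q = [1, 2, 4, 8] / [3, 5, 6] / [7] / [9]
Final shape: (4, 3, 1, 1).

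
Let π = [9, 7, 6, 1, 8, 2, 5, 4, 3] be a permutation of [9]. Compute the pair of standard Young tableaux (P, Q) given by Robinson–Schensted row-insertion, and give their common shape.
P = [1, 2, 3] / [4, 8] / [5] / [6] / [7] / [9];  Q = [1, 5, 7] / [2, 6] / [3] / [4] / [8] / [9];  common shape = (3, 2, 1, 1, 1, 1)

Row-insert the values π_1, π_2, … into P one at a time, bumping the leftmost entry strictly greater than the inserted value down to the next row. The recording tableau Q records, in position (i, j), the step at which that cell was added to P.
  Insert 9 (step 1): P = [9];  Q = [1]
  Insert 7 (step 2): P = [7] / [9];  Q = [1] / [2]
  Insert 6 (step 3): P = [6] / [7] / [9];  Q = [1] / [2] / [3]
  Insert 1 (step 4): P = [1] / [6] / [7] / [9];  Q = [1] / [2] / [3] / [4]
  Insert 8 (step 5): P = [1, 8] / [6] / [7] / [9];  Q = [1, 5] / [2] / [3] / [4]
  Insert 2 (step 6): P = [1, 2] / [6, 8] / [7] / [9];  Q = [1, 5] / [2, 6] / [3] / [4]
  Insert 5 (step 7): P = [1, 2, 5] / [6, 8] / [7] / [9];  Q = [1, 5, 7] / [2, 6] / [3] / [4]
  Insert 4 (step 8): P = [1, 2, 4] / [5, 8] / [6] / [7] / [9];  Q = [1, 5, 7] / [2, 6] / [3] / [4] / [8]
  Insert 3 (step 9): P = [1, 2, 3] / [4, 8] / [5] / [6] / [7] / [9];  Q = [1, 5, 7] / [2, 6] / [3] / [4] / [8] / [9]
Final shape: (3, 2, 1, 1, 1, 1).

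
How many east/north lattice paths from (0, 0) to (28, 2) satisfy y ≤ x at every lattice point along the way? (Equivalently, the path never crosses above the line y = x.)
Number of paths = 405

By the reflection principle (André's argument), the number of monotone paths to (28, 2) with n ≤ m that never go above y = x is C(30, 28) − C(30, 29) = 435 − 30 = 405.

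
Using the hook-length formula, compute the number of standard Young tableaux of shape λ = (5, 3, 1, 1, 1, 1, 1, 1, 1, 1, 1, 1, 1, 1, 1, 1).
# SYT of shape (5, 3, 1, 1, 1, 1, 1, 1, 1, 1, 1, 1, 1, 1, 1, 1) = 474012

Hook-length formula: f^λ = n! / Π hook(c), product over all cells c of the Young diagram. For λ = (5, 3, 1, 1, 1, 1, 1, 1, 1, 1, 1, 1, 1, 1, 1, 1), n = 22 boxes. Hook lengths by row (left-to-right, top-to-bottom): [20, 5, 4, 2, 1]; [17, 2, 1]; [14]; [13]; [12]; [11]; [10]; [9]; [8]; [7]; [6]; [5]; [4]; [3]; [2]; [1]. Product of hooks = 2371249520640000. So f^λ = 22! / 2371249520640000 = 1124000727777607680000 / 2371249520640000 = 474012.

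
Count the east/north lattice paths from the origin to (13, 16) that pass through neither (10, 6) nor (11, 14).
Number of paths = 39261659

Inclusion–exclusion. Total paths: C(29, 13) = 67863915. Through P₁: C(16, 10)·C(13, 3) = 2290288. Through P₂: C(25, 11)·C(4, 2) = 26744400. Since P₁ is strictly southwest of P₂, a monotone path through both must visit P₁ then P₂; paths through both = C(16, 10)·C(9, 1)·C(4, 2) = 432432. Avoid both = 67863915 − 2290288 − 26744400 + 432432 = 39261659.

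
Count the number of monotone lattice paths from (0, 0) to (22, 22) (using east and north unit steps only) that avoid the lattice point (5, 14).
Number of paths = 2091522409620

Total paths from (0, 0) to (22, 22): C(44, 22) = 2104098963720. Paths through (5, 14): (paths (0, 0) → (5, 14)) × (paths (5, 14) → (22, 22)) = C(19, 5) · C(25, 17) = 11628 · 1081575 = 12576554100. Avoidance count = 2104098963720 − 12576554100 = 2091522409620.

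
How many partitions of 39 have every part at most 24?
p(39, parts ≤ 24) = 30677

Use the recurrence p(n, m) = p(n, m−1) + p(n−m, m): either the largest part is < m (count p(n, m−1)) or the largest part is exactly m (remove one copy of m, count p(n−m, m)). With p(0, ·) = 1 this gives p(39, parts ≤ 24) = 30677. (By conjugating Young diagrams, this also counts partitions of 39 into at most 24 parts.)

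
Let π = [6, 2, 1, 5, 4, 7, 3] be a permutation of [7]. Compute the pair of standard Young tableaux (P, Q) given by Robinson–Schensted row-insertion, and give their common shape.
P = [1, 3, 7] / [2, 4] / [5] / [6];  Q = [1, 4, 6] / [2, 5] / [3] / [7];  common shape = (3, 2, 1, 1)

Row-insert the values π_1, π_2, … into P one at a time, bumping the leftmost entry strictly greater than the inserted value down to the next row. The recording tableau Q records, in position (i, j), the step at which that cell was added to P.
  Insert 6 (step 1): P = [6];  Q = [1]
  Insert 2 (step 2): P = [2] / [6];  Q = [1] / [2]
  Insert 1 (step 3): P = [1] / [2] / [6];  Q = [1] / [2] / [3]
  Insert 5 (step 4): P = [1, 5] / [2] / [6];  Q = [1, 4] / [2] / [3]
  Insert 4 (step 5): P = [1, 4] / [2, 5] / [6];  Q = [1, 4] / [2, 5] / [3]
  Insert 7 (step 6): P = [1, 4, 7] / [2, 5] / [6];  Q = [1, 4, 6] / [2, 5] / [3]
  Insert 3 (step 7): P = [1, 3, 7] / [2, 4] / [5] / [6];  Q = [1, 4, 6] / [2, 5] / [3] / [7]
Final shape: (3, 2, 1, 1).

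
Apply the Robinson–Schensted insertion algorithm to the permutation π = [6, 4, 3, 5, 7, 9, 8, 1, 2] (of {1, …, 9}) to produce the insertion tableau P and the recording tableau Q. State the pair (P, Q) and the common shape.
P = [1, 2, 7, 8] / [3, 5] / [4, 9] / [6];  Q = [1, 4, 5, 6] / [2, 7] / [3, 9] / [8];  common shape = (4, 2, 2, 1)

Row-insert the values π_1, π_2, … into P one at a time, bumping the leftmost entry strictly greater than the inserted value down to the next row. The recording tableau Q records, in position (i, j), the step at which that cell was added to P.
  Insert 6 (step 1): P = [6];  Q = [1]
  Insert 4 (step 2): P = [4] / [6];  Q = [1] / [2]
  Insert 3 (step 3): P = [3] / [4] / [6];  Q = [1] / [2] / [3]
  Insert 5 (step 4): P = [3, 5] / [4] / [6];  Q = [1, 4] / [2] / [3]
  Insert 7 (step 5): P = [3, 5, 7] / [4] / [6];  Q = [1, 4, 5] / [2] / [3]
  Insert 9 (step 6): P = [3, 5, 7, 9] / [4] / [6];  Q = [1, 4, 5, 6] / [2] / [3]
  Insert 8 (step 7): P = [3, 5, 7, 8] / [4, 9] / [6];  Q = [1, 4, 5, 6] / [2, 7] / [3]
  Insert 1 (step 8): P = [1, 5, 7, 8] / [3, 9] / [4] / [6];  Q = [1, 4, 5, 6] / [2, 7] / [3] / [8]
  Insert 2 (step 9): P = [1, 2, 7, 8] / [3, 5] / [4, 9] / [6];  Q = [1, 4, 5, 6] / [2, 7] / [3, 9] / [8]
Final shape: (4, 2, 2, 1).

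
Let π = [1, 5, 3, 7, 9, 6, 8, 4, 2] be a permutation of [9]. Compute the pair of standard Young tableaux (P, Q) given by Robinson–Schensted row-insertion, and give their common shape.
P = [1, 2, 4, 8] / [3, 6, 9] / [5] / [7];  Q = [1, 2, 4, 5] / [3, 6, 7] / [8] / [9];  common shape = (4, 3, 1, 1)

Row-insert the values π_1, π_2, … into P one at a time, bumping the leftmost entry strictly greater than the inserted value down to the next row. The recording tableau Q records, in position (i, j), the step at which that cell was added to P.
  Insert 1 (step 1): P = [1];  Q = [1]
  Insert 5 (step 2): P = [1, 5];  Q = [1, 2]
  Insert 3 (step 3): P = [1, 3] / [5];  Q = [1, 2] / [3]
  Insert 7 (step 4): P = [1, 3, 7] / [5];  Q = [1, 2, 4] / [3]
  Insert 9 (step 5): P = [1, 3, 7, 9] / [5];  Q = [1, 2, 4, 5] / [3]
  Insert 6 (step 6): P = [1, 3, 6, 9] / [5, 7];  Q = [1, 2, 4, 5] / [3, 6]
  Insert 8 (step 7): P = [1, 3, 6, 8] / [5, 7, 9];  Q = [1, 2, 4, 5] / [3, 6, 7]
  Insert 4 (step 8): P = [1, 3, 4, 8] / [5, 6, 9] / [7];  Q = [1, 2, 4, 5] / [3, 6, 7] / [8]
  Insert 2 (step 9): P = [1, 2, 4, 8] / [3, 6, 9] / [5] / [7];  Q = [1, 2, 4, 5] / [3, 6, 7] / [8] / [9]
Final shape: (4, 3, 1, 1).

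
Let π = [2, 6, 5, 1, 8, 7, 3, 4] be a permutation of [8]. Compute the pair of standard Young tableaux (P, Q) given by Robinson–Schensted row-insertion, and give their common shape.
P = [1, 3, 4] / [2, 5, 7] / [6, 8];  Q = [1, 2, 5] / [3, 6, 8] / [4, 7];  common shape = (3, 3, 2)

Row-insert the values π_1, π_2, … into P one at a time, bumping the leftmost entry strictly greater than the inserted value down to the next row. The recording tableau Q records, in position (i, j), the step at which that cell was added to P.
  Insert 2 (step 1): P = [2];  Q = [1]
  Insert 6 (step 2): P = [2, 6];  Q = [1, 2]
  Insert 5 (step 3): P = [2, 5] / [6];  Q = [1, 2] / [3]
  Insert 1 (step 4): P = [1, 5] / [2] / [6];  Q = [1, 2] / [3] / [4]
  Insert 8 (step 5): P = [1, 5, 8] / [2] / [6];  Q = [1, 2, 5] / [3] / [4]
  Insert 7 (step 6): P = [1, 5, 7] / [2, 8] / [6];  Q = [1, 2, 5] / [3, 6] / [4]
  Insert 3 (step 7): P = [1, 3, 7] / [2, 5] / [6, 8];  Q = [1, 2, 5] / [3, 6] / [4, 7]
  Insert 4 (step 8): P = [1, 3, 4] / [2, 5, 7] / [6, 8];  Q = [1, 2, 5] / [3, 6, 8] / [4, 7]
Final shape: (3, 3, 2).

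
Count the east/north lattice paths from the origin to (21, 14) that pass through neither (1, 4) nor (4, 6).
Number of paths = 1996682325

Inclusion–exclusion. Total paths: C(35, 21) = 2319959400. Through P₁: C(5, 1)·C(30, 20) = 150225075. Through P₂: C(10, 4)·C(25, 17) = 227130750. Since P₁ is strictly southwest of P₂, a monotone path through both must visit P₁ then P₂; paths through both = C(5, 1)·C(5, 3)·C(25, 17) = 54078750. Avoid both = 2319959400 − 150225075 − 227130750 + 54078750 = 1996682325.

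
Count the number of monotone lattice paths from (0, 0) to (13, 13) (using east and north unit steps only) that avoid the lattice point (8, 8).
Number of paths = 7157360

Total paths from (0, 0) to (13, 13): C(26, 13) = 10400600. Paths through (8, 8): (paths (0, 0) → (8, 8)) × (paths (8, 8) → (13, 13)) = C(16, 8) · C(10, 5) = 12870 · 252 = 3243240. Avoidance count = 10400600 − 3243240 = 7157360.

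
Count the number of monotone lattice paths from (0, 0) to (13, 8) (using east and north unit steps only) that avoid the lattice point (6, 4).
Number of paths = 134190

Total paths from (0, 0) to (13, 8): C(21, 13) = 203490. Paths through (6, 4): (paths (0, 0) → (6, 4)) × (paths (6, 4) → (13, 8)) = C(10, 6) · C(11, 7) = 210 · 330 = 69300. Avoidance count = 203490 − 69300 = 134190.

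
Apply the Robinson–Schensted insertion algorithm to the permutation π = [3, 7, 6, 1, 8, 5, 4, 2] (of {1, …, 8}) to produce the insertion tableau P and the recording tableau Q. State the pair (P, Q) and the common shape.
P = [1, 2, 8] / [3, 4] / [5] / [6] / [7];  Q = [1, 2, 5] / [3, 6] / [4] / [7] / [8];  common shape = (3, 2, 1, 1, 1)

Row-insert the values π_1, π_2, … into P one at a time, bumping the leftmost entry strictly greater than the inserted value down to the next row. The recording tableau Q records, in position (i, j), the step at which that cell was added to P.
  Insert 3 (step 1): P = [3];  Q = [1]
  Insert 7 (step 2): P = [3, 7];  Q = [1, 2]
  Insert 6 (step 3): P = [3, 6] / [7];  Q = [1, 2] / [3]
  Insert 1 (step 4): P = [1, 6] / [3] / [7];  Q = [1, 2] / [3] / [4]
  Insert 8 (step 5): P = [1, 6, 8] / [3] / [7];  Q = [1, 2, 5] / [3] / [4]
  Insert 5 (step 6): P = [1, 5, 8] / [3, 6] / [7];  Q = [1, 2, 5] / [3, 6] / [4]
  Insert 4 (step 7): P = [1, 4, 8] / [3, 5] / [6] / [7];  Q = [1, 2, 5] / [3, 6] / [4] / [7]
  Insert 2 (step 8): P = [1, 2, 8] / [3, 4] / [5] / [6] / [7];  Q = [1, 2, 5] / [3, 6] / [4] / [7] / [8]
Final shape: (3, 2, 1, 1, 1).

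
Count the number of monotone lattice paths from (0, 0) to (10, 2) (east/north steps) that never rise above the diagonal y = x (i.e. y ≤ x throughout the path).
Number of paths = 54

By the reflection principle (André's argument), the number of monotone paths to (10, 2) with n ≤ m that never go above y = x is C(12, 10) − C(12, 11) = 66 − 12 = 54.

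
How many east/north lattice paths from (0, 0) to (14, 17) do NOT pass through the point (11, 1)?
Number of paths = 265170897

Total paths from (0, 0) to (14, 17): C(31, 14) = 265182525. Paths through (11, 1): (paths (0, 0) → (11, 1)) × (paths (11, 1) → (14, 17)) = C(12, 11) · C(19, 3) = 12 · 969 = 11628. Avoidance count = 265182525 − 11628 = 265170897.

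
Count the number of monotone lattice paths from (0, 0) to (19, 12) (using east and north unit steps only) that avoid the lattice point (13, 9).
Number of paths = 99337245

Total paths from (0, 0) to (19, 12): C(31, 19) = 141120525. Paths through (13, 9): (paths (0, 0) → (13, 9)) × (paths (13, 9) → (19, 12)) = C(22, 13) · C(9, 6) = 497420 · 84 = 41783280. Avoidance count = 141120525 − 41783280 = 99337245.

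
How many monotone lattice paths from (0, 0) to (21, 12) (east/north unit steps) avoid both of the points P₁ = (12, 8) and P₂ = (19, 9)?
Number of paths = 205757370

Inclusion–exclusion. Total paths: C(33, 21) = 354817320. Through P₁: C(20, 12)·C(13, 9) = 90068550. Through P₂: C(28, 19)·C(5, 2) = 69069000. Since P₁ is strictly southwest of P₂, a monotone path through both must visit P₁ then P₂; paths through both = C(20, 12)·C(8, 7)·C(5, 2) = 10077600. Avoid both = 354817320 − 90068550 − 69069000 + 10077600 = 205757370.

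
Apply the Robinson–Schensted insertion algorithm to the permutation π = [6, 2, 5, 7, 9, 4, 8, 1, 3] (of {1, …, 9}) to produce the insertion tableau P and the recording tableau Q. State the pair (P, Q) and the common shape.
P = [1, 3, 7, 8] / [2, 4] / [5, 9] / [6];  Q = [1, 3, 4, 5] / [2, 7] / [6, 9] / [8];  common shape = (4, 2, 2, 1)

Row-insert the values π_1, π_2, … into P one at a time, bumping the leftmost entry strictly greater than the inserted value down to the next row. The recording tableau Q records, in position (i, j), the step at which that cell was added to P.
  Insert 6 (step 1): P = [6];  Q = [1]
  Insert 2 (step 2): P = [2] / [6];  Q = [1] / [2]
  Insert 5 (step 3): P = [2, 5] / [6];  Q = [1, 3] / [2]
  Insert 7 (step 4): P = [2, 5, 7] / [6];  Q = [1, 3, 4] / [2]
  Insert 9 (step 5): P = [2, 5, 7, 9] / [6];  Q = [1, 3, 4, 5] / [2]
  Insert 4 (step 6): P = [2, 4, 7, 9] / [5] / [6];  Q = [1, 3, 4, 5] / [2] / [6]
  Insert 8 (step 7): P = [2, 4, 7, 8] / [5, 9] / [6];  Q = [1, 3, 4, 5] / [2, 7] / [6]
  Insert 1 (step 8): P = [1, 4, 7, 8] / [2, 9] / [5] / [6];  Q = [1, 3, 4, 5] / [2, 7] / [6] / [8]
  Insert 3 (step 9): P = [1, 3, 7, 8] / [2, 4] / [5, 9] / [6];  Q = [1, 3, 4, 5] / [2, 7] / [6, 9] / [8]
Final shape: (4, 2, 2, 1).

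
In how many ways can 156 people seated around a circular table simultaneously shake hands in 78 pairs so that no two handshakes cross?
C_78 = 73745243611532458459690151854647329239335600

These noncrossing handshakes are counted by the Catalan number C_n = (1/(n + 1)) · C(2n, n). For n = 78: C_78 = (1/79) · C(156, 78) = 5825874245311064218315521996517139009907512400/79 = 73745243611532458459690151854647329239335600.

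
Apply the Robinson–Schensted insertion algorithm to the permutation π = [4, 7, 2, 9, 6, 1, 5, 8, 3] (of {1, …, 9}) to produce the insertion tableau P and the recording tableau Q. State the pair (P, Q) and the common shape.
P = [1, 3, 8] / [2, 5, 9] / [4, 6] / [7];  Q = [1, 2, 4] / [3, 5, 8] / [6, 7] / [9];  common shape = (3, 3, 2, 1)

Row-insert the values π_1, π_2, … into P one at a time, bumping the leftmost entry strictly greater than the inserted value down to the next row. The recording tableau Q records, in position (i, j), the step at which that cell was added to P.
  Insert 4 (step 1): P = [4];  Q = [1]
  Insert 7 (step 2): P = [4, 7];  Q = [1, 2]
  Insert 2 (step 3): P = [2, 7] / [4];  Q = [1, 2] / [3]
  Insert 9 (step 4): P = [2, 7, 9] / [4];  Q = [1, 2, 4] / [3]
  Insert 6 (step 5): P = [2, 6, 9] / [4, 7];  Q = [1, 2, 4] / [3, 5]
  Insert 1 (step 6): P = [1, 6, 9] / [2, 7] / [4];  Q = [1, 2, 4] / [3, 5] / [6]
  Insert 5 (step 7): P = [1, 5, 9] / [2, 6] / [4, 7];  Q = [1, 2, 4] / [3, 5] / [6, 7]
  Insert 8 (step 8): P = [1, 5, 8] / [2, 6, 9] / [4, 7];  Q = [1, 2, 4] / [3, 5, 8] / [6, 7]
  Insert 3 (step 9): P = [1, 3, 8] / [2, 5, 9] / [4, 6] / [7];  Q = [1, 2, 4] / [3, 5, 8] / [6, 7] / [9]
Final shape: (3, 3, 2, 1).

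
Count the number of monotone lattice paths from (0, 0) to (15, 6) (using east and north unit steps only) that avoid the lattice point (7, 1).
Number of paths = 43968

Total paths from (0, 0) to (15, 6): C(21, 15) = 54264. Paths through (7, 1): (paths (0, 0) → (7, 1)) × (paths (7, 1) → (15, 6)) = C(8, 7) · C(13, 8) = 8 · 1287 = 10296. Avoidance count = 54264 − 10296 = 43968.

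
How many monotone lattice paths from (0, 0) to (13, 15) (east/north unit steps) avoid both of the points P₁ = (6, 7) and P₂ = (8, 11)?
Number of paths = 20119608

Inclusion–exclusion. Total paths: C(28, 13) = 37442160. Through P₁: C(13, 6)·C(15, 7) = 11042460. Through P₂: C(19, 8)·C(9, 5) = 9523332. Since P₁ is strictly southwest of P₂, a monotone path through both must visit P₁ then P₂; paths through both = C(13, 6)·C(6, 2)·C(9, 5) = 3243240. Avoid both = 37442160 − 11042460 − 9523332 + 3243240 = 20119608.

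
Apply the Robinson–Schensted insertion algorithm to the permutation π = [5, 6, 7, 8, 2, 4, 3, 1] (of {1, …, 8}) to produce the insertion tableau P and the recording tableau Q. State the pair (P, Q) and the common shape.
P = [1, 3, 7, 8] / [2, 6] / [4] / [5];  Q = [1, 2, 3, 4] / [5, 6] / [7] / [8];  common shape = (4, 2, 1, 1)

Row-insert the values π_1, π_2, … into P one at a time, bumping the leftmost entry strictly greater than the inserted value down to the next row. The recording tableau Q records, in position (i, j), the step at which that cell was added to P.
  Insert 5 (step 1): P = [5];  Q = [1]
  Insert 6 (step 2): P = [5, 6];  Q = [1, 2]
  Insert 7 (step 3): P = [5, 6, 7];  Q = [1, 2, 3]
  Insert 8 (step 4): P = [5, 6, 7, 8];  Q = [1, 2, 3, 4]
  Insert 2 (step 5): P = [2, 6, 7, 8] / [5];  Q = [1, 2, 3, 4] / [5]
  Insert 4 (step 6): P = [2, 4, 7, 8] / [5, 6];  Q = [1, 2, 3, 4] / [5, 6]
  Insert 3 (step 7): P = [2, 3, 7, 8] / [4, 6] / [5];  Q = [1, 2, 3, 4] / [5, 6] / [7]
  Insert 1 (step 8): P = [1, 3, 7, 8] / [2, 6] / [4] / [5];  Q = [1, 2, 3, 4] / [5, 6] / [7] / [8]
Final shape: (4, 2, 1, 1).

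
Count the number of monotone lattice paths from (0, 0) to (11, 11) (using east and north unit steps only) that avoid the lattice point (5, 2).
Number of paths = 600327

Total paths from (0, 0) to (11, 11): C(22, 11) = 705432. Paths through (5, 2): (paths (0, 0) → (5, 2)) × (paths (5, 2) → (11, 11)) = C(7, 5) · C(15, 6) = 21 · 5005 = 105105. Avoidance count = 705432 − 105105 = 600327.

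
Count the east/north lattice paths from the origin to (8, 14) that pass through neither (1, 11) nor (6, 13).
Number of paths = 237690

Inclusion–exclusion. Total paths: C(22, 8) = 319770. Through P₁: C(12, 1)·C(10, 7) = 1440. Through P₂: C(19, 6)·C(3, 2) = 81396. Since P₁ is strictly southwest of P₂, a monotone path through both must visit P₁ then P₂; paths through both = C(12, 1)·C(7, 5)·C(3, 2) = 756. Avoid both = 319770 − 1440 − 81396 + 756 = 237690.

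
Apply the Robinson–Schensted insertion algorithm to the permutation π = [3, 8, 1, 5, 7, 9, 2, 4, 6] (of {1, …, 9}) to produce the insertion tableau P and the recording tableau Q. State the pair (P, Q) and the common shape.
P = [1, 2, 4, 6] / [3, 5, 7, 9] / [8];  Q = [1, 2, 5, 6] / [3, 4, 8, 9] / [7];  common shape = (4, 4, 1)

Row-insert the values π_1, π_2, … into P one at a time, bumping the leftmost entry strictly greater than the inserted value down to the next row. The recording tableau Q records, in position (i, j), the step at which that cell was added to P.
  Insert 3 (step 1): P = [3];  Q = [1]
  Insert 8 (step 2): P = [3, 8];  Q = [1, 2]
  Insert 1 (step 3): P = [1, 8] / [3];  Q = [1, 2] / [3]
  Insert 5 (step 4): P = [1, 5] / [3, 8];  Q = [1, 2] / [3, 4]
  Insert 7 (step 5): P = [1, 5, 7] / [3, 8];  Q = [1, 2, 5] / [3, 4]
  Insert 9 (step 6): P = [1, 5, 7, 9] / [3, 8];  Q = [1, 2, 5, 6] / [3, 4]
  Insert 2 (step 7): P = [1, 2, 7, 9] / [3, 5] / [8];  Q = [1, 2, 5, 6] / [3, 4] / [7]
  Insert 4 (step 8): P = [1, 2, 4, 9] / [3, 5, 7] / [8];  Q = [1, 2, 5, 6] / [3, 4, 8] / [7]
  Insert 6 (step 9): P = [1, 2, 4, 6] / [3, 5, 7, 9] / [8];  Q = [1, 2, 5, 6] / [3, 4, 8, 9] / [7]
Final shape: (4, 4, 1).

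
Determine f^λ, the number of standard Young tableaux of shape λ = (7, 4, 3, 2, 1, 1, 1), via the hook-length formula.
# SYT of shape (7, 4, 3, 2, 1, 1, 1) = 58212352

Hook-length formula: f^λ = n! / Π hook(c), product over all cells c of the Young diagram. For λ = (7, 4, 3, 2, 1, 1, 1), n = 19 boxes. Hook lengths by row (left-to-right, top-to-bottom): [13, 9, 7, 5, 3, 2, 1]; [9, 5, 3, 1]; [7, 3, 1]; [5, 1]; [3]; [2]; [1]. Product of hooks = 2089678500. So f^λ = 19! / 2089678500 = 121645100408832000 / 2089678500 = 58212352.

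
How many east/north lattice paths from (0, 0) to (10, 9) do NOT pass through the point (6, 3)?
Number of paths = 74738

Total paths from (0, 0) to (10, 9): C(19, 10) = 92378. Paths through (6, 3): (paths (0, 0) → (6, 3)) × (paths (6, 3) → (10, 9)) = C(9, 6) · C(10, 4) = 84 · 210 = 17640. Avoidance count = 92378 − 17640 = 74738.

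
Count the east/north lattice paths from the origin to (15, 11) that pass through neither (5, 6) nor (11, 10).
Number of paths = 5060294

Inclusion–exclusion. Total paths: C(26, 15) = 7726160. Through P₁: C(11, 5)·C(15, 10) = 1387386. Through P₂: C(21, 11)·C(5, 4) = 1763580. Since P₁ is strictly southwest of P₂, a monotone path through both must visit P₁ then P₂; paths through both = C(11, 5)·C(10, 6)·C(5, 4) = 485100. Avoid both = 7726160 − 1387386 − 1763580 + 485100 = 5060294.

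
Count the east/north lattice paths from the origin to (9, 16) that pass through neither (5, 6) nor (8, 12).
Number of paths = 1144703

Inclusion–exclusion. Total paths: C(25, 9) = 2042975. Through P₁: C(11, 5)·C(14, 4) = 462462. Through P₂: C(20, 8)·C(5, 1) = 629850. Since P₁ is strictly southwest of P₂, a monotone path through both must visit P₁ then P₂; paths through both = C(11, 5)·C(9, 3)·C(5, 1) = 194040. Avoid both = 2042975 − 462462 − 629850 + 194040 = 1144703.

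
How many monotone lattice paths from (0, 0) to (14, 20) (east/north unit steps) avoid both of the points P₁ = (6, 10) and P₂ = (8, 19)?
Number of paths = 1029104131

Inclusion–exclusion. Total paths: C(34, 14) = 1391975640. Through P₁: C(16, 6)·C(18, 8) = 350414064. Through P₂: C(27, 8)·C(7, 6) = 15540525. Since P₁ is strictly southwest of P₂, a monotone path through both must visit P₁ then P₂; paths through both = C(16, 6)·C(11, 2)·C(7, 6) = 3083080. Avoid both = 1391975640 − 350414064 − 15540525 + 3083080 = 1029104131.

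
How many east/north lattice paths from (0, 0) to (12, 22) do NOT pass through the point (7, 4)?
Number of paths = 537249870

Total paths from (0, 0) to (12, 22): C(34, 12) = 548354040. Paths through (7, 4): (paths (0, 0) → (7, 4)) × (paths (7, 4) → (12, 22)) = C(11, 7) · C(23, 5) = 330 · 33649 = 11104170. Avoidance count = 548354040 − 11104170 = 537249870.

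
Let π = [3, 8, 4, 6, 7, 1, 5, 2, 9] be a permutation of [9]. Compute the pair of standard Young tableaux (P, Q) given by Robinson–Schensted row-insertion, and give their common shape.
P = [1, 2, 5, 7, 9] / [3, 4] / [6] / [8];  Q = [1, 2, 4, 5, 9] / [3, 7] / [6] / [8];  common shape = (5, 2, 1, 1)

Row-insert the values π_1, π_2, … into P one at a time, bumping the leftmost entry strictly greater than the inserted value down to the next row. The recording tableau Q records, in position (i, j), the step at which that cell was added to P.
  Insert 3 (step 1): P = [3];  Q = [1]
  Insert 8 (step 2): P = [3, 8];  Q = [1, 2]
  Insert 4 (step 3): P = [3, 4] / [8];  Q = [1, 2] / [3]
  Insert 6 (step 4): P = [3, 4, 6] / [8];  Q = [1, 2, 4] / [3]
  Insert 7 (step 5): P = [3, 4, 6, 7] / [8];  Q = [1, 2, 4, 5] / [3]
  Insert 1 (step 6): P = [1, 4, 6, 7] / [3] / [8];  Q = [1, 2, 4, 5] / [3] / [6]
  Insert 5 (step 7): P = [1, 4, 5, 7] / [3, 6] / [8];  Q = [1, 2, 4, 5] / [3, 7] / [6]
  Insert 2 (step 8): P = [1, 2, 5, 7] / [3, 4] / [6] / [8];  Q = [1, 2, 4, 5] / [3, 7] / [6] / [8]
  Insert 9 (step 9): P = [1, 2, 5, 7, 9] / [3, 4] / [6] / [8];  Q = [1, 2, 4, 5, 9] / [3, 7] / [6] / [8]
Final shape: (5, 2, 1, 1).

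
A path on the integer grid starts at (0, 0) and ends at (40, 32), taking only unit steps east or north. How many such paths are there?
Number of paths = 285219402396400814958

A monotone lattice path from (0, 0) to (40, 32) consists of 40 east steps and 32 north steps in some order, so it is determined by which 40 of the 72 steps are east. The count is C(72, 40) = 285219402396400814958.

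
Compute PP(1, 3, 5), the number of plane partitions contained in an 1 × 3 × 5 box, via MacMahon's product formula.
PP(1, 3, 5) = 56

Evaluate the triple product over i = 1..1, j = 1..3, k = 1..5. The factors are (2/1) · (3/2) · (4/3) · (5/4) · (6/5) · (3/2) · (4/3) · (5/4) · … (15 factors total). The numerators and denominators telescope so the product is an integer; carrying out the multiplication exactly gives PP(1, 3, 5) = 56.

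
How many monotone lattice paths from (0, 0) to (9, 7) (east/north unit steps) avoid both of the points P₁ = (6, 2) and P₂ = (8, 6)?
Number of paths = 4706

Inclusion–exclusion. Total paths: C(16, 9) = 11440. Through P₁: C(8, 6)·C(8, 3) = 1568. Through P₂: C(14, 8)·C(2, 1) = 6006. Since P₁ is strictly southwest of P₂, a monotone path through both must visit P₁ then P₂; paths through both = C(8, 6)·C(6, 2)·C(2, 1) = 840. Avoid both = 11440 − 1568 − 6006 + 840 = 4706.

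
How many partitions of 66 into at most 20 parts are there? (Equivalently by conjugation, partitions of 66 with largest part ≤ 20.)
p(66, parts ≤ 20) = 1796874

Use the recurrence p(n, m) = p(n, m−1) + p(n−m, m): either the largest part is < m (count p(n, m−1)) or the largest part is exactly m (remove one copy of m, count p(n−m, m)). With p(0, ·) = 1 this gives p(66, parts ≤ 20) = 1796874. (By conjugating Young diagrams, this also counts partitions of 66 into at most 20 parts.)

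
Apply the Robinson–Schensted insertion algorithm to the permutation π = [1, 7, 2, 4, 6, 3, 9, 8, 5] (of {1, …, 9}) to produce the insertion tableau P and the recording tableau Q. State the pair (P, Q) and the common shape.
P = [1, 2, 3, 5, 8] / [4, 6] / [7, 9];  Q = [1, 2, 4, 5, 7] / [3, 8] / [6, 9];  common shape = (5, 2, 2)

Row-insert the values π_1, π_2, … into P one at a time, bumping the leftmost entry strictly greater than the inserted value down to the next row. The recording tableau Q records, in position (i, j), the step at which that cell was added to P.
  Insert 1 (step 1): P = [1];  Q = [1]
  Insert 7 (step 2): P = [1, 7];  Q = [1, 2]
  Insert 2 (step 3): P = [1, 2] / [7];  Q = [1, 2] / [3]
  Insert 4 (step 4): P = [1, 2, 4] / [7];  Q = [1, 2, 4] / [3]
  Insert 6 (step 5): P = [1, 2, 4, 6] / [7];  Q = [1, 2, 4, 5] / [3]
  Insert 3 (step 6): P = [1, 2, 3, 6] / [4] / [7];  Q = [1, 2, 4, 5] / [3] / [6]
  Insert 9 (step 7): P = [1, 2, 3, 6, 9] / [4] / [7];  Q = [1, 2, 4, 5, 7] / [3] / [6]
  Insert 8 (step 8): P = [1, 2, 3, 6, 8] / [4, 9] / [7];  Q = [1, 2, 4, 5, 7] / [3, 8] / [6]
  Insert 5 (step 9): P = [1, 2, 3, 5, 8] / [4, 6] / [7, 9];  Q = [1, 2, 4, 5, 7] / [3, 8] / [6, 9]
Final shape: (5, 2, 2).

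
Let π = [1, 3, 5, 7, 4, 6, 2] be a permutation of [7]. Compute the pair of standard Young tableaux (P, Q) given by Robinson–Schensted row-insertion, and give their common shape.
P = [1, 2, 4, 6] / [3, 7] / [5];  Q = [1, 2, 3, 4] / [5, 6] / [7];  common shape = (4, 2, 1)

Row-insert the values π_1, π_2, … into P one at a time, bumping the leftmost entry strictly greater than the inserted value down to the next row. The recording tableau Q records, in position (i, j), the step at which that cell was added to P.
  Insert 1 (step 1): P = [1];  Q = [1]
  Insert 3 (step 2): P = [1, 3];  Q = [1, 2]
  Insert 5 (step 3): P = [1, 3, 5];  Q = [1, 2, 3]
  Insert 7 (step 4): P = [1, 3, 5, 7];  Q = [1, 2, 3, 4]
  Insert 4 (step 5): P = [1, 3, 4, 7] / [5];  Q = [1, 2, 3, 4] / [5]
  Insert 6 (step 6): P = [1, 3, 4, 6] / [5, 7];  Q = [1, 2, 3, 4] / [5, 6]
  Insert 2 (step 7): P = [1, 2, 4, 6] / [3, 7] / [5];  Q = [1, 2, 3, 4] / [5, 6] / [7]
Final shape: (4, 2, 1).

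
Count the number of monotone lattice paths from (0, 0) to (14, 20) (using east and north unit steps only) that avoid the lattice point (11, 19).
Number of paths = 1173466440

Total paths from (0, 0) to (14, 20): C(34, 14) = 1391975640. Paths through (11, 19): (paths (0, 0) → (11, 19)) × (paths (11, 19) → (14, 20)) = C(30, 11) · C(4, 3) = 54627300 · 4 = 218509200. Avoidance count = 1391975640 − 218509200 = 1173466440.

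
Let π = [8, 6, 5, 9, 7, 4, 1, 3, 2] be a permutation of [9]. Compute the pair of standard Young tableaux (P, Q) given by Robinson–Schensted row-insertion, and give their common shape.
P = [1, 2] / [3, 7] / [4, 9] / [5] / [6] / [8];  Q = [1, 4] / [2, 5] / [3, 8] / [6] / [7] / [9];  common shape = (2, 2, 2, 1, 1, 1)

Row-insert the values π_1, π_2, … into P one at a time, bumping the leftmost entry strictly greater than the inserted value down to the next row. The recording tableau Q records, in position (i, j), the step at which that cell was added to P.
  Insert 8 (step 1): P = [8];  Q = [1]
  Insert 6 (step 2): P = [6] / [8];  Q = [1] / [2]
  Insert 5 (step 3): P = [5] / [6] / [8];  Q = [1] / [2] / [3]
  Insert 9 (step 4): P = [5, 9] / [6] / [8];  Q = [1, 4] / [2] / [3]
  Insert 7 (step 5): P = [5, 7] / [6, 9] / [8];  Q = [1, 4] / [2, 5] / [3]
  Insert 4 (step 6): P = [4, 7] / [5, 9] / [6] / [8];  Q = [1, 4] / [2, 5] / [3] / [6]
  Insert 1 (step 7): P = [1, 7] / [4, 9] / [5] / [6] / [8];  Q = [1, 4] / [2, 5] / [3] / [6] / [7]
  Insert 3 (step 8): P = [1, 3] / [4, 7] / [5, 9] / [6] / [8];  Q = [1, 4] / [2, 5] / [3, 8] / [6] / [7]
  Insert 2 (step 9): P = [1, 2] / [3, 7] / [4, 9] / [5] / [6] / [8];  Q = [1, 4] / [2, 5] / [3, 8] / [6] / [7] / [9]
Final shape: (2, 2, 2, 1, 1, 1).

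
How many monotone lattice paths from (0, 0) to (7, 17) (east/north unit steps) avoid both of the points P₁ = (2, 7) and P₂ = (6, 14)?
Number of paths = 130476

Inclusion–exclusion. Total paths: C(24, 7) = 346104. Through P₁: C(9, 2)·C(15, 5) = 108108. Through P₂: C(20, 6)·C(4, 1) = 155040. Since P₁ is strictly southwest of P₂, a monotone path through both must visit P₁ then P₂; paths through both = C(9, 2)·C(11, 4)·C(4, 1) = 47520. Avoid both = 346104 − 108108 − 155040 + 47520 = 130476.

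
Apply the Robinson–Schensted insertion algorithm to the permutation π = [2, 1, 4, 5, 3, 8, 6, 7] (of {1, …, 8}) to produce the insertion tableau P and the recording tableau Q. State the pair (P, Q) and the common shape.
P = [1, 3, 5, 6, 7] / [2, 4, 8];  Q = [1, 3, 4, 6, 8] / [2, 5, 7];  common shape = (5, 3)

Row-insert the values π_1, π_2, … into P one at a time, bumping the leftmost entry strictly greater than the inserted value down to the next row. The recording tableau Q records, in position (i, j), the step at which that cell was added to P.
  Insert 2 (step 1): P = [2];  Q = [1]
  Insert 1 (step 2): P = [1] / [2];  Q = [1] / [2]
  Insert 4 (step 3): P = [1, 4] / [2];  Q = [1, 3] / [2]
  Insert 5 (step 4): P = [1, 4, 5] / [2];  Q = [1, 3, 4] / [2]
  Insert 3 (step 5): P = [1, 3, 5] / [2, 4];  Q = [1, 3, 4] / [2, 5]
  Insert 8 (step 6): P = [1, 3, 5, 8] / [2, 4];  Q = [1, 3, 4, 6] / [2, 5]
  Insert 6 (step 7): P = [1, 3, 5, 6] / [2, 4, 8];  Q = [1, 3, 4, 6] / [2, 5, 7]
  Insert 7 (step 8): P = [1, 3, 5, 6, 7] / [2, 4, 8];  Q = [1, 3, 4, 6, 8] / [2, 5, 7]
Final shape: (5, 3).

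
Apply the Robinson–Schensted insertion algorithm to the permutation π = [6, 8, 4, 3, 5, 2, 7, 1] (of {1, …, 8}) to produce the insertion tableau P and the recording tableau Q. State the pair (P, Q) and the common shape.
P = [1, 5, 7] / [2, 8] / [3] / [4] / [6];  Q = [1, 2, 7] / [3, 5] / [4] / [6] / [8];  common shape = (3, 2, 1, 1, 1)

Row-insert the values π_1, π_2, … into P one at a time, bumping the leftmost entry strictly greater than the inserted value down to the next row. The recording tableau Q records, in position (i, j), the step at which that cell was added to P.
  Insert 6 (step 1): P = [6];  Q = [1]
  Insert 8 (step 2): P = [6, 8];  Q = [1, 2]
  Insert 4 (step 3): P = [4, 8] / [6];  Q = [1, 2] / [3]
  Insert 3 (step 4): P = [3, 8] / [4] / [6];  Q = [1, 2] / [3] / [4]
  Insert 5 (step 5): P = [3, 5] / [4, 8] / [6];  Q = [1, 2] / [3, 5] / [4]
  Insert 2 (step 6): P = [2, 5] / [3, 8] / [4] / [6];  Q = [1, 2] / [3, 5] / [4] / [6]
  Insert 7 (step 7): P = [2, 5, 7] / [3, 8] / [4] / [6];  Q = [1, 2, 7] / [3, 5] / [4] / [6]
  Insert 1 (step 8): P = [1, 5, 7] / [2, 8] / [3] / [4] / [6];  Q = [1, 2, 7] / [3, 5] / [4] / [6] / [8]
Final shape: (3, 2, 1, 1, 1).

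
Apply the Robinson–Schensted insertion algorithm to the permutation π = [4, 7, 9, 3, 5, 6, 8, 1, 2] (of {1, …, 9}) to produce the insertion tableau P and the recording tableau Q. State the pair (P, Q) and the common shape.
P = [1, 2, 6, 8] / [3, 5, 9] / [4, 7];  Q = [1, 2, 3, 7] / [4, 5, 6] / [8, 9];  common shape = (4, 3, 2)

Row-insert the values π_1, π_2, … into P one at a time, bumping the leftmost entry strictly greater than the inserted value down to the next row. The recording tableau Q records, in position (i, j), the step at which that cell was added to P.
  Insert 4 (step 1): P = [4];  Q = [1]
  Insert 7 (step 2): P = [4, 7];  Q = [1, 2]
  Insert 9 (step 3): P = [4, 7, 9];  Q = [1, 2, 3]
  Insert 3 (step 4): P = [3, 7, 9] / [4];  Q = [1, 2, 3] / [4]
  Insert 5 (step 5): P = [3, 5, 9] / [4, 7];  Q = [1, 2, 3] / [4, 5]
  Insert 6 (step 6): P = [3, 5, 6] / [4, 7, 9];  Q = [1, 2, 3] / [4, 5, 6]
  Insert 8 (step 7): P = [3, 5, 6, 8] / [4, 7, 9];  Q = [1, 2, 3, 7] / [4, 5, 6]
  Insert 1 (step 8): P = [1, 5, 6, 8] / [3, 7, 9] / [4];  Q = [1, 2, 3, 7] / [4, 5, 6] / [8]
  Insert 2 (step 9): P = [1, 2, 6, 8] / [3, 5, 9] / [4, 7];  Q = [1, 2, 3, 7] / [4, 5, 6] / [8, 9]
Final shape: (4, 3, 2).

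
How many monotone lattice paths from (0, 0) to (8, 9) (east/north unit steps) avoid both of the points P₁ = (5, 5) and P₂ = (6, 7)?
Number of paths = 9730

Inclusion–exclusion. Total paths: C(17, 8) = 24310. Through P₁: C(10, 5)·C(7, 3) = 8820. Through P₂: C(13, 6)·C(4, 2) = 10296. Since P₁ is strictly southwest of P₂, a monotone path through both must visit P₁ then P₂; paths through both = C(10, 5)·C(3, 1)·C(4, 2) = 4536. Avoid both = 24310 − 8820 − 10296 + 4536 = 9730.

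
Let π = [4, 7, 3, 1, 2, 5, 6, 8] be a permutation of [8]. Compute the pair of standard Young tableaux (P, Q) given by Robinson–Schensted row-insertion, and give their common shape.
P = [1, 2, 5, 6, 8] / [3, 7] / [4];  Q = [1, 2, 6, 7, 8] / [3, 5] / [4];  common shape = (5, 2, 1)

Row-insert the values π_1, π_2, … into P one at a time, bumping the leftmost entry strictly greater than the inserted value down to the next row. The recording tableau Q records, in position (i, j), the step at which that cell was added to P.
  Insert 4 (step 1): P = [4];  Q = [1]
  Insert 7 (step 2): P = [4, 7];  Q = [1, 2]
  Insert 3 (step 3): P = [3, 7] / [4];  Q = [1, 2] / [3]
  Insert 1 (step 4): P = [1, 7] / [3] / [4];  Q = [1, 2] / [3] / [4]
  Insert 2 (step 5): P = [1, 2] / [3, 7] / [4];  Q = [1, 2] / [3, 5] / [4]
  Insert 5 (step 6): P = [1, 2, 5] / [3, 7] / [4];  Q = [1, 2, 6] / [3, 5] / [4]
  Insert 6 (step 7): P = [1, 2, 5, 6] / [3, 7] / [4];  Q = [1, 2, 6, 7] / [3, 5] / [4]
  Insert 8 (step 8): P = [1, 2, 5, 6, 8] / [3, 7] / [4];  Q = [1, 2, 6, 7, 8] / [3, 5] / [4]
Final shape: (5, 2, 1).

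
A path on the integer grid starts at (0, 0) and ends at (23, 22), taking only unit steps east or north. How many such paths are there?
Number of paths = 4116715363800

A monotone lattice path from (0, 0) to (23, 22) consists of 23 east steps and 22 north steps in some order, so it is determined by which 23 of the 45 steps are east. The count is C(45, 23) = 4116715363800.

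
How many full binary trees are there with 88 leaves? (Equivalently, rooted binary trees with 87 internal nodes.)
C_87 = 16435314834665426797069144960762886143367590394940

These full binary trees are counted by the Catalan number C_n = (1/(n + 1)) · C(2n, n). For n = 87: C_87 = (1/88) · C(174, 87) = 1446307705450557558142084756547133980616347954754720/88 = 16435314834665426797069144960762886143367590394940.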